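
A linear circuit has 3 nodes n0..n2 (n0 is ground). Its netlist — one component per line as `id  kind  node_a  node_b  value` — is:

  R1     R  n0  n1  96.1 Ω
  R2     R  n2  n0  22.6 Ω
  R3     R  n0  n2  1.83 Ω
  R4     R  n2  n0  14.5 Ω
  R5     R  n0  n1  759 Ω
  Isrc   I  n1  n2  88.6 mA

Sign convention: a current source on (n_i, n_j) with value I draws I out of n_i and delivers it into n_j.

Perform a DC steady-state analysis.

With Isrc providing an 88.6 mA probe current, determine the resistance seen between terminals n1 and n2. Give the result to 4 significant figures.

R_eq = 86.82 Ω

Apply KCL at each of the 2 non-ground nodes and solve the resulting linear system.
Node n1: branches {R1, R5, Isrc} → V_1 = -7.558
Node n2: branches {R2, R3, R4, Isrc} → V_2 = 0.1343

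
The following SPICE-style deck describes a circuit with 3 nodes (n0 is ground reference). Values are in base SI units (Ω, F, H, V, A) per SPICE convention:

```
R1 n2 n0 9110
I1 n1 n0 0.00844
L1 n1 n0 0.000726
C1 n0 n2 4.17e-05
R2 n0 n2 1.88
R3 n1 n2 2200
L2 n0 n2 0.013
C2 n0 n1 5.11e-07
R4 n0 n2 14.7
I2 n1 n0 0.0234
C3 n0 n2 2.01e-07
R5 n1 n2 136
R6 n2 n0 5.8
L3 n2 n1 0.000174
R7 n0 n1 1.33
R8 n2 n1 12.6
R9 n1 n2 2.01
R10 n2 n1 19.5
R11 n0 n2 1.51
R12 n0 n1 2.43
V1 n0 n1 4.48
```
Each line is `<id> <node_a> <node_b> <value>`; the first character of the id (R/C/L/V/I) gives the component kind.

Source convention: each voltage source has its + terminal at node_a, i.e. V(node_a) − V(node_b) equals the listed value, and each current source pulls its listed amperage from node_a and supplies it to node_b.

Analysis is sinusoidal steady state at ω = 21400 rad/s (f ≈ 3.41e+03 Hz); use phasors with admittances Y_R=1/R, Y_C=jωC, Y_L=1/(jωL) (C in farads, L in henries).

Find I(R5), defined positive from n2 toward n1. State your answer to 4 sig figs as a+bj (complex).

0.02485+0.006713j A

MNA unknowns: 2 node voltages V₁..V_2 plus 1 source current (V1)
R1: Y=0.0001098+0.000j on G[2,0]
I1: z[1]−=0.00844, z[0]+=0.00844
L1: Y=0.000-0.06436j on G[1,0]
C1: Y=0.000+0.8924j on G[0,2]
R2: Y=0.5319+0.000j on G[0,2]
R3: Y=0.0004545+0.000j on G[1,2]
L2: Y=0.000-0.003595j on G[0,2]
C2: Y=0.000+0.01094j on G[0,1]
R4: Y=0.06803+0.000j on G[0,2]
I2: z[1]−=0.0234, z[0]+=0.0234
C3: Y=0.000+0.004301j on G[0,2]
R5: Y=0.007353+0.000j on G[1,2]
R6: Y=0.1724+0.000j on G[2,0]
L3: Y=0.000-0.2686j on G[2,1]
R7: Y=0.7519+0.000j on G[0,1]
R8: Y=0.07937+0.000j on G[2,1]
R9: Y=0.4975+0.000j on G[1,2]
R10: Y=0.05128+0.000j on G[2,1]
R11: Y=0.6623+0.000j on G[0,2]
R12: Y=0.4115+0.000j on G[0,1]
V1: row V0−V1=4.48, i_V1 at 0,1
solve → V1=-4.480+0.000j, V2=-1.101+0.9130j
aux → i_V1=-7.575+0.5663j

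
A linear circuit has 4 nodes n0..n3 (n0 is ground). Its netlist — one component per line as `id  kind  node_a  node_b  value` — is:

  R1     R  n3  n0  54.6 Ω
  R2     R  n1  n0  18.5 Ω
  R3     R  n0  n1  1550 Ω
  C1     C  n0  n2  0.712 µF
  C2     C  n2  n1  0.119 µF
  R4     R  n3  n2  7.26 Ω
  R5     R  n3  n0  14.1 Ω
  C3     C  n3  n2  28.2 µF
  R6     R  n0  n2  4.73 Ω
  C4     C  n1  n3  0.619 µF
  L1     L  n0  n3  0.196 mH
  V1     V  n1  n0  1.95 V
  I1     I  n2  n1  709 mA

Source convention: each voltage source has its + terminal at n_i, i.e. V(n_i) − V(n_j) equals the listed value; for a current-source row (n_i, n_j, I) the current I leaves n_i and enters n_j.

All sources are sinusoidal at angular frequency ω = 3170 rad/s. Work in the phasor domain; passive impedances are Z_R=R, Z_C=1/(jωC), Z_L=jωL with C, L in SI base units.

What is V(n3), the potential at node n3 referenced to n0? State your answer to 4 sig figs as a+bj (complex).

0.03860-0.1988j V

MNA unknowns: 3 node voltages V₁..V_3 plus 1 source current (V1)
R1: Y=0.01832+0.000j on G[3,0]
R2: Y=0.05405+0.000j on G[1,0]
R3: Y=0.0006452+0.000j on G[0,1]
C1: Y=0.000+0.002257j on G[0,2]
C2: Y=0.000+0.0003772j on G[2,1]
R4: Y=0.1377+0.000j on G[3,2]
R5: Y=0.07092+0.000j on G[3,0]
C3: Y=0.000+0.08939j on G[3,2]
R6: Y=0.2114+0.000j on G[0,2]
C4: Y=0.000+0.001962j on G[1,3]
L1: Y=0.000-1.609j on G[0,3]
V1: row V1−V0=1.95, i_V1 at 1,0
I1: z[2]−=0.709, z[1]+=0.709
solve → V1=1.950+0.000j, V2=-1.853+0.4220j, V3=0.03860-0.1988j
aux → i_V1=0.6026-0.005185j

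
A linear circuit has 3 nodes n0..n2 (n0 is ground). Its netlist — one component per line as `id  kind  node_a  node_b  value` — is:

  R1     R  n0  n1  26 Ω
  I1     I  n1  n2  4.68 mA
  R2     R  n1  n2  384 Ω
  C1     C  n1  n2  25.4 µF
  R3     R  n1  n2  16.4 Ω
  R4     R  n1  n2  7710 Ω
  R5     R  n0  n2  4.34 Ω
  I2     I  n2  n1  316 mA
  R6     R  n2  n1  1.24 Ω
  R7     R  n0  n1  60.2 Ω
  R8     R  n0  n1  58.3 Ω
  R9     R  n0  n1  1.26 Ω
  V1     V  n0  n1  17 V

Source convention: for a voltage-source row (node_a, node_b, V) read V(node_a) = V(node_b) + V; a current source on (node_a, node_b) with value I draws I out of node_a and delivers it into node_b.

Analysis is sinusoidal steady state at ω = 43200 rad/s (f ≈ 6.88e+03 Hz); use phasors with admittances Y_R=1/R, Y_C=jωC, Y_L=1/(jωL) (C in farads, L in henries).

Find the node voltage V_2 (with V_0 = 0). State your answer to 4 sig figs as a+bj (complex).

Apply KCL at each of the 2 non-ground nodes and solve the resulting linear system.
Node n1: branches {R1, I1, R2, C1, R3, R4, I2, R6, R7, R8, R9, V1} → V_1 = -17.00+0.000j
Node n2: branches {I1, R2, C1, R3, R4, R5, I2, R6} → V_2 = -15.36-1.638j
Source currents: i(V1)=-18.26-0.3774j

-15.36-1.638j V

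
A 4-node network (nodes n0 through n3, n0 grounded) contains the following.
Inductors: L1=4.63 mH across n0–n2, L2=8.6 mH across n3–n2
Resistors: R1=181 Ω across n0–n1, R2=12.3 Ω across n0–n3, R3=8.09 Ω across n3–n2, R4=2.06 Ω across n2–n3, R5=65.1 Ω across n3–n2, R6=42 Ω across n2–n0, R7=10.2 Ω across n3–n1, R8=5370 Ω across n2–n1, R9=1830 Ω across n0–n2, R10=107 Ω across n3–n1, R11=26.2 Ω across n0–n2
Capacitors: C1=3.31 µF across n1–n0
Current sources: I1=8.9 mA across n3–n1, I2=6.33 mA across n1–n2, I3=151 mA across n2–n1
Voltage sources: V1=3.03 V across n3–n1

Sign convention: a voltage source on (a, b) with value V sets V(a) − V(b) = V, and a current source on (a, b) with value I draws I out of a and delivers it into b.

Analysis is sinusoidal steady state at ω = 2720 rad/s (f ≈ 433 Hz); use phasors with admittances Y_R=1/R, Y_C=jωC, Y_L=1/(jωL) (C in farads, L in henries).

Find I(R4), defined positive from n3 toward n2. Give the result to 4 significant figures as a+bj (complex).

Element admittances at ω=2720 rad/s:
  Y(L1) = 0.000-0.07941j S between n0,n2
  Y(L2) = 0.000-0.04275j S between n3,n2
  Y(R1) = 0.005525+0.000j S between n0,n1
  Y(R2) = 0.08130+0.000j S between n0,n3
  Y(R3) = 0.1236+0.000j S between n3,n2
  Y(R4) = 0.4854+0.000j S between n2,n3
  Y(C1) = 0.000+0.009003j S between n1,n0
  Y(R5) = 0.01536+0.000j S between n3,n2
  Y(R6) = 0.02381+0.000j S between n2,n0
  I1: injects 0.0089 A into n1 (from n3)
  Y(R7) = 0.09804+0.000j S between n3,n1
  Y(R8) = 0.0001862+0.000j S between n2,n1
  Y(R9) = 0.0005464+0.000j S between n0,n2
  I2: injects 0.00633 A into n2 (from n1)
  I3: injects 0.151 A into n1 (from n2)
  Y(R10) = 0.009346+0.000j S between n3,n1
  Y(R11) = 0.03817+0.000j S between n0,n2
  V1: constraint V(n3)−V(n1) = 3.03
Assemble and solve the 4×4 MNA system:
  V(n1)=-2.869+0.1482j  V(n2)=-0.07566+0.1113j  V(n3)=0.1609+0.1482j
  i(V1)=-0.4967-0.02501j

0.1148+0.01794j A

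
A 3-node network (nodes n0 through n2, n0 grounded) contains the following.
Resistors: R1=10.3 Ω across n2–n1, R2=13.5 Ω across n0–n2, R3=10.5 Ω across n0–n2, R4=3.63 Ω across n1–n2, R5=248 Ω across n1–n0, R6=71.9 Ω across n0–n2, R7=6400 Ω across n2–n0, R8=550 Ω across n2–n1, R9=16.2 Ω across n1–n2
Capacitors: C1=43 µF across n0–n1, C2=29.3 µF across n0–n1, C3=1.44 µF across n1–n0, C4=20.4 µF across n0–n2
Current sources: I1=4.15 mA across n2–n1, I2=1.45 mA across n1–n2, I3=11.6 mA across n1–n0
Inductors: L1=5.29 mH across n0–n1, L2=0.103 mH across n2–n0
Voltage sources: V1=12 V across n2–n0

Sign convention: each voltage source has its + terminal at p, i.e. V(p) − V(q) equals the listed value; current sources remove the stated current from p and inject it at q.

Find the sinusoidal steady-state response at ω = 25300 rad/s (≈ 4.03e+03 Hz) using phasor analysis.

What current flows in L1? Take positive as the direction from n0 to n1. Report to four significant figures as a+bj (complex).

0.01989+0.004712j A

Element admittances at ω=25300 rad/s:
  Y(R1) = 0.09709+0.000j S between n2,n1
  Y(C1) = 0.000+1.088j S between n0,n1
  Y(R2) = 0.07407+0.000j S between n0,n2
  Y(R3) = 0.09524+0.000j S between n0,n2
  Y(C2) = 0.000+0.7413j S between n0,n1
  Y(R4) = 0.2755+0.000j S between n1,n2
  Y(R5) = 0.004032+0.000j S between n1,n0
  I1: injects 0.00415 A into n1 (from n2)
  I2: injects 0.00145 A into n2 (from n1)
  Y(R6) = 0.01391+0.000j S between n0,n2
  Y(L1) = 0.000-0.007472j S between n0,n1
  Y(R7) = 0.0001563+0.000j S between n2,n0
  Y(R8) = 0.001818+0.000j S between n2,n1
  Y(R9) = 0.06173+0.000j S between n1,n2
  I3: injects 0.0116 A into n0 (from n1)
  Y(C3) = 0.000+0.03643j S between n1,n0
  Y(L2) = 0.000-0.3837j S between n2,n0
  Y(C4) = 0.000+0.5161j S between n0,n2
  V1: constraint V(n2)−V(n0) = 12
Assemble and solve the 3×3 MNA system:
  V(n1)=0.6306-2.662j  V(n2)=12.00+0.000j
  i(V1)=-7.162-2.750j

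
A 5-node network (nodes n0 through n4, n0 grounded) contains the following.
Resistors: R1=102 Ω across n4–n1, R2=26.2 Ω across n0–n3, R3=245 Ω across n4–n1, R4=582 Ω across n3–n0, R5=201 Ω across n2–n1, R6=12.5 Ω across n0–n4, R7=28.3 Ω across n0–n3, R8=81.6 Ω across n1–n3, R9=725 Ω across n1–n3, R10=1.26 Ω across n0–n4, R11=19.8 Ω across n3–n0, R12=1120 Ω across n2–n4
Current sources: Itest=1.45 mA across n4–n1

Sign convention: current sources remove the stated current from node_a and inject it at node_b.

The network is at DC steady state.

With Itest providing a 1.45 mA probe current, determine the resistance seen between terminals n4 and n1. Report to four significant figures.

Apply KCL at each of the 4 non-ground nodes and solve the resulting linear system.
Node n1: branches {R1, R3, R5, R8, R9, Itest} → V_1 = 0.05341
Node n2: branches {R5, R12} → V_2 = 0.04517
Node n3: branches {R2, R4, R7, R8, R9, R11} → V_3 = 0.005225
Node n4: branches {R1, R3, R6, R10, R12, Itest} → V_4 = -0.0007520

R_eq = 37.35 Ω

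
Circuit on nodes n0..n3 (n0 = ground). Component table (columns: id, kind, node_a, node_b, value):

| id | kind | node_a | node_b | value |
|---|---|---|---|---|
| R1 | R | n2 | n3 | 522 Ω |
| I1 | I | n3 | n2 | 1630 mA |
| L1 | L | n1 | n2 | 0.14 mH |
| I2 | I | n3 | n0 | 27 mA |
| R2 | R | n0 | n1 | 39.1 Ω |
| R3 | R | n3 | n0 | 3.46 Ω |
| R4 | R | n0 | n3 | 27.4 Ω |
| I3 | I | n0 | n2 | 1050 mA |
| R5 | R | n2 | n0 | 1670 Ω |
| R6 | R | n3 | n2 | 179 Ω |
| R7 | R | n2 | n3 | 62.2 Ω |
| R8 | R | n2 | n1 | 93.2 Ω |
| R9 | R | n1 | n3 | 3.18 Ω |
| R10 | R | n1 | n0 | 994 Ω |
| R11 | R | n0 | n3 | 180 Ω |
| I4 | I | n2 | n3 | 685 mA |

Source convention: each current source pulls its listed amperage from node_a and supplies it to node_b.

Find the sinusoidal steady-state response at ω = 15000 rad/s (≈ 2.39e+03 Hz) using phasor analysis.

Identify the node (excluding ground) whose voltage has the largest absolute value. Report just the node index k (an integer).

2

Apply KCL at each of the 3 non-ground nodes and solve the resulting linear system.
Node n1: branches {L1, R2, R8, R9, R10} → V_1 = 7.717-0.2460j
Node n2: branches {R1, I1, L1, I3, R5, R6, R7, R8, I4} → V_2 = 7.990+3.653j
Node n3: branches {R1, I1, I2, R3, R4, R6, R7, R9, R11, I4} → V_3 = 2.456+0.01314j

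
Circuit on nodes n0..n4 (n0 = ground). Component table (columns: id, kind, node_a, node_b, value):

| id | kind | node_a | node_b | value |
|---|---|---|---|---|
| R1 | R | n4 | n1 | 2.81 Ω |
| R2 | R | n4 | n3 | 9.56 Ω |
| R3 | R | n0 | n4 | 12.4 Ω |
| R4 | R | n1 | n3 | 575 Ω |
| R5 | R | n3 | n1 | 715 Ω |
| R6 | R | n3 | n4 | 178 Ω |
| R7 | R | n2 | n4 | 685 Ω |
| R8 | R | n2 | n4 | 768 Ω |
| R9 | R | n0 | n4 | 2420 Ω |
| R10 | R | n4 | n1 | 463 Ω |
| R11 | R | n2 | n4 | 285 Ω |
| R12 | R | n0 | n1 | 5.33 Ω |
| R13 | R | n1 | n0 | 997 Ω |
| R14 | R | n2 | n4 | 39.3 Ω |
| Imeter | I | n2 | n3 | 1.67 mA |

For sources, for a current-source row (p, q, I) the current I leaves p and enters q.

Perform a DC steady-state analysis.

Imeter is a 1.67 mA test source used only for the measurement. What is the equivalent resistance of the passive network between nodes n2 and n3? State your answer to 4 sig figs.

R_eq = 40.35 Ω

Element admittances at DC:
  Y(R1) = 0.3559 S between n4,n1
  Y(R2) = 0.1046 S between n4,n3
  Y(R3) = 0.08065 S between n0,n4
  Y(R4) = 0.001739 S between n1,n3
  Y(R5) = 0.001399 S between n3,n1
  Y(R6) = 0.005618 S between n3,n4
  Y(R7) = 0.001460 S between n2,n4
  Y(R8) = 0.001302 S between n2,n4
  Y(R9) = 0.0004132 S between n0,n4
  Y(R10) = 0.002160 S between n4,n1
  Y(R11) = 0.003509 S between n2,n4
  Y(R12) = 0.1876 S between n0,n1
  Y(R13) = 0.001003 S between n1,n0
  Y(R14) = 0.02545 S between n2,n4
  Imeter: injects 0.00167 A into n3 (from n2)
Assemble and solve the 4×4 MNA system:
  V(n1)=3.326e-05  V(n2)=-0.05273  V(n3)=0.01466  V(n4)=-7.739e-05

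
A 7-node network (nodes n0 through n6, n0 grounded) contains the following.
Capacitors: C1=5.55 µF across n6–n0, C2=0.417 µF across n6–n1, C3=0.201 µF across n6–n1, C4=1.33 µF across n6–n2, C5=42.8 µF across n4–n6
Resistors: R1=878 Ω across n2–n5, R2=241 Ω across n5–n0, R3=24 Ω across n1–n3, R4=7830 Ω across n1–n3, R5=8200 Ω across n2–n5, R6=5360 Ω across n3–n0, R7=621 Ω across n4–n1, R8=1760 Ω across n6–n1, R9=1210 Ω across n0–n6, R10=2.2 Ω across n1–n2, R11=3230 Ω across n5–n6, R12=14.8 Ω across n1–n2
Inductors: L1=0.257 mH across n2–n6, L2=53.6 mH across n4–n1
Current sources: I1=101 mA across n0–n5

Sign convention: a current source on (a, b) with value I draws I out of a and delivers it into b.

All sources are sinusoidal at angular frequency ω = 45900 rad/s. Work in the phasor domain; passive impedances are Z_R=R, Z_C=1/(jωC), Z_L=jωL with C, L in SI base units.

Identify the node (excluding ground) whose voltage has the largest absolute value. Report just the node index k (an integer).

Element admittances at ω=45900 rad/s:
  Y(C1) = 0.000+0.2547j S between n6,n0
  Y(C2) = 0.000+0.01914j S between n6,n1
  Y(R1) = 0.001139+0.000j S between n2,n5
  Y(R2) = 0.004149+0.000j S between n5,n0
  Y(C3) = 0.000+0.009226j S between n6,n1
  Y(R3) = 0.04167+0.000j S between n1,n3
  Y(L1) = 0.000-0.08477j S between n2,n6
  Y(C4) = 0.000+0.06105j S between n6,n2
  Y(L2) = 0.000-0.0004065j S between n4,n1
  Y(C5) = 0.000+1.965j S between n4,n6
  Y(R4) = 0.0001277+0.000j S between n1,n3
  Y(R5) = 0.0001220+0.000j S between n2,n5
  Y(R6) = 0.0001866+0.000j S between n3,n0
  Y(R7) = 0.001610+0.000j S between n4,n1
  Y(R8) = 0.0005682+0.000j S between n6,n1
  Y(R9) = 0.0008264+0.000j S between n0,n6
  Y(R10) = 0.4545+0.000j S between n1,n2
  Y(R11) = 0.0003096+0.000j S between n5,n6
  Y(R12) = 0.06757+0.000j S between n1,n2
  I1: injects 0.101 A into n5 (from n0)
Assemble and solve the 6×6 MNA system:
  V(n1)=2.670-2.479j  V(n2)=2.810-2.347j  V(n3)=2.658-2.468j  V(n4)=0.008133-0.09847j  V(n5)=18.28-0.5227j  V(n6)=0.01064-0.09678j

5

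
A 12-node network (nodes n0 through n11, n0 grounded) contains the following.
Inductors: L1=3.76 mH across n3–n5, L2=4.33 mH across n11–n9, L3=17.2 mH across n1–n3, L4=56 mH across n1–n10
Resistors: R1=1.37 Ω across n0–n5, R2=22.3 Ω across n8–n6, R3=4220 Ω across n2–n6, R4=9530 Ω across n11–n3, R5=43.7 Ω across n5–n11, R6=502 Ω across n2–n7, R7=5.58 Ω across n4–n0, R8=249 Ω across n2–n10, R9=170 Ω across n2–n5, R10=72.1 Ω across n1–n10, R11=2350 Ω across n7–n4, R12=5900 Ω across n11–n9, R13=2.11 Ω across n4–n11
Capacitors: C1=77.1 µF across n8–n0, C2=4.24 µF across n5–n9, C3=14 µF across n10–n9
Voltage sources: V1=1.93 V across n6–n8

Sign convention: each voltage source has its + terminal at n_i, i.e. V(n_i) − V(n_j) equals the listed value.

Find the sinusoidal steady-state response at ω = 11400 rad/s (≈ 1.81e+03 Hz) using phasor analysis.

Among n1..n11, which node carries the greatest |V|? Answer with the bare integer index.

6

MNA unknowns: 11 node voltages V₁..V_11 plus 1 source current (V1)
L1: Y=0.000-0.02333j on G[3,5]
R1: Y=0.7299+0.000j on G[0,5]
R2: Y=0.04484+0.000j on G[8,6]
L2: Y=0.000-0.02026j on G[11,9]
R3: Y=0.0002370+0.000j on G[2,6]
C1: Y=0.000+0.8789j on G[8,0]
R4: Y=0.0001049+0.000j on G[11,3]
R5: Y=0.02288+0.000j on G[5,11]
R6: Y=0.001992+0.000j on G[2,7]
R7: Y=0.1792+0.000j on G[4,0]
R8: Y=0.004016+0.000j on G[2,10]
R9: Y=0.005882+0.000j on G[2,5]
C2: Y=0.000+0.04834j on G[5,9]
L3: Y=0.000-0.005100j on G[1,3]
R10: Y=0.01387+0.000j on G[1,10]
R11: Y=0.0004255+0.000j on G[7,4]
L4: Y=0.000-0.001566j on G[1,10]
R12: Y=0.0001695+0.000j on G[11,9]
R13: Y=0.4739+0.000j on G[4,11]
C3: Y=0.000+0.1596j on G[10,9]
V1: row V6−V8=1.93, i_V1 at 6,8
solve → V1=0.004960-0.006168j, V2=0.04524-0.002880j, V3=0.001473-0.001043j, V4=-0.0004108-0.0003472j, V5=0.0007127+8.634e-05j, V6=1.930+0.0005081j, V7=0.03721-0.002434j, V8=-9.134e-07+0.0005081j, V9=0.003011-0.006424j, V10=0.003242-0.007645j, V11=-0.0005999-0.0004766j
aux → i_V1=-0.08699-8.028e-07j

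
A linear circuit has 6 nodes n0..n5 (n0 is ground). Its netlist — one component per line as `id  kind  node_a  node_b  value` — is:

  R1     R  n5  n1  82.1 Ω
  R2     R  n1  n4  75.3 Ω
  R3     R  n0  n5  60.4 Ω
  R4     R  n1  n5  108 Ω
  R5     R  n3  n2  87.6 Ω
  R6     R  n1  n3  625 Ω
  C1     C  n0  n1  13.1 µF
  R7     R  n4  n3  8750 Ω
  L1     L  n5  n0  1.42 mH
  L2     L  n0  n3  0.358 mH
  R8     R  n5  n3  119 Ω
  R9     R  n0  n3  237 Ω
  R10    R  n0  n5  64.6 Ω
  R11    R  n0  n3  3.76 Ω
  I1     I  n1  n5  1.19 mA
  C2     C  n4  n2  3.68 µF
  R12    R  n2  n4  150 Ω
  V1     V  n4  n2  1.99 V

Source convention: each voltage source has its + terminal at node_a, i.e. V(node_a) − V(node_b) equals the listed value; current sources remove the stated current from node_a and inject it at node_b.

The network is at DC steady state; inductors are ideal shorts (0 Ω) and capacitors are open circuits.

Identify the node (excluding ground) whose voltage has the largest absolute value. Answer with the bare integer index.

Element admittances at DC:
  Y(R1) = 0.01218 S between n5,n1
  Y(R2) = 0.01328 S between n1,n4
  Y(R3) = 0.01656 S between n0,n5
  Y(R4) = 0.009259 S between n1,n5
  Y(R5) = 0.01142 S between n3,n2
  Y(R6) = 0.001600 S between n1,n3
  Y(C1) = 0.000 S between n0,n1
  Y(R7) = 0.0001143 S between n4,n3
  L1: short n5↔n0 (DC inductor)
  L2: short n0↔n3 (DC inductor)
  Y(R8) = 0.008403 S between n5,n3
  Y(R9) = 0.004219 S between n0,n3
  Y(R10) = 0.01548 S between n0,n5
  Y(R11) = 0.2660 S between n0,n3
  I1: injects 0.00119 A into n5 (from n1)
  Y(C2) = 0.000 S between n4,n2
  Y(R12) = 0.006667 S between n2,n4
  V1: constraint V(n4)−V(n2) = 1.99
Assemble and solve the 8×8 MNA system:
  V(n1)=0.3755  V(n2)=-0.8734  V(n3)=0.000  V(n4)=1.117  V(n5)=0.000
  i(L1)=0.009241  i(L2)=0.009241  i(V1)=-0.02324

4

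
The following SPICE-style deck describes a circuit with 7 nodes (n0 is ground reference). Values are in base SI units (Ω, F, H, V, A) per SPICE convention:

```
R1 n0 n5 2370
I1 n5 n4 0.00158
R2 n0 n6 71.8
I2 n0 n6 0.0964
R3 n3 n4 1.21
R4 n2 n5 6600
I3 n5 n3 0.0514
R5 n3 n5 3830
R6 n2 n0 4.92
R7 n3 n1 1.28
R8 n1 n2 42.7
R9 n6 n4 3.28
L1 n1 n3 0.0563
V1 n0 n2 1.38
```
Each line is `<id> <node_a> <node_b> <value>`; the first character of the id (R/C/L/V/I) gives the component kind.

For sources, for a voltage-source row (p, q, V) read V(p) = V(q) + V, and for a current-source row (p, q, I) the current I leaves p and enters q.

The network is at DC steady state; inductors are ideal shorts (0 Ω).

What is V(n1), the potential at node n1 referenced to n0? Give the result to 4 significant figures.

Element admittances at DC:
  Y(R1) = 0.0004219 S between n0,n5
  I1: injects 0.00158 A into n4 (from n5)
  Y(R2) = 0.01393 S between n0,n6
  I2: injects 0.0964 A into n6 (from n0)
  Y(R3) = 0.8264 S between n3,n4
  Y(R4) = 0.0001515 S between n2,n5
  I3: injects 0.0514 A into n3 (from n5)
  Y(R5) = 0.0002611 S between n3,n5
  Y(R6) = 0.2033 S between n2,n0
  Y(R7) = 0.7812 S between n3,n1
  Y(R8) = 0.02342 S between n1,n2
  Y(R9) = 0.3049 S between n6,n4
  L1: short n1↔n3 (DC inductor)
  V1: constraint V(n0)−V(n2) = 1.38
Assemble and solve the 8×8 MNA system:
  V(n1)=2.581  V(n2)=-1.380  V(n3)=2.581  V(n4)=2.651  V(n5)=-62.93  V(n6)=2.838
  i(L1)=-0.09275  i(V1)=-0.3639

2.581 V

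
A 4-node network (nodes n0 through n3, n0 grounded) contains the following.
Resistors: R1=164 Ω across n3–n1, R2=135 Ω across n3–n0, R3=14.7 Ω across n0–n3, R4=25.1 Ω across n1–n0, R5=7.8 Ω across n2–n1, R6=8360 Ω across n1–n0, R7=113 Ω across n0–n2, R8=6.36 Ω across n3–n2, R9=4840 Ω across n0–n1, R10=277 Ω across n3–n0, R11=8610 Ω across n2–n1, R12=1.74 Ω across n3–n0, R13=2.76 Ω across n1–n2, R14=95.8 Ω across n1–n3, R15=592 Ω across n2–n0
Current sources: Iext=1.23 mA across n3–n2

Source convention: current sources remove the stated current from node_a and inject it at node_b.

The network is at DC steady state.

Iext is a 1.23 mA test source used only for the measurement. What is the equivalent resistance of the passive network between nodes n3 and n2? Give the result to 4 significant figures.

Apply KCL at each of the 3 non-ground nodes and solve the resulting linear system.
Node n1: branches {R1, R4, R5, R6, R9, R11, R13, R14} → V_1 = 0.004765
Node n2: branches {R5, R7, R8, R11, R13, R15, Iext} → V_2 = 0.005329
Node n3: branches {R1, R2, R3, R8, R10, R12, R14, Iext} → V_3 = -0.0003787

R_eq = 4.640 Ω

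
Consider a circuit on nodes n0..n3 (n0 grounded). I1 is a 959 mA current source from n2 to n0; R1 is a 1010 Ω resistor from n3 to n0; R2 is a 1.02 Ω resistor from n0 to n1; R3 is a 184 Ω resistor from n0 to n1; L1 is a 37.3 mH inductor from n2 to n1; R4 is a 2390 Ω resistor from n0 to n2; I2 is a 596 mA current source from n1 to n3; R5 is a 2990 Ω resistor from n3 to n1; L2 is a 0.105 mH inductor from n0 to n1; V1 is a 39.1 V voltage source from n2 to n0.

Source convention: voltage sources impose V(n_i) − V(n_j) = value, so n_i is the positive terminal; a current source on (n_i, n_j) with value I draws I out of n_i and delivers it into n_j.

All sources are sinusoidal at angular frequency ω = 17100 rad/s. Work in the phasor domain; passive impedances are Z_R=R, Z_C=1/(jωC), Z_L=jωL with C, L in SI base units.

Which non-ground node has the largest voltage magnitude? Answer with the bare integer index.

Element admittances at ω=17100 rad/s:
  I1: injects 0.959 A into n0 (from n2)
  Y(R1) = 0.0009901+0.000j S between n3,n0
  Y(R2) = 0.9804+0.000j S between n0,n1
  Y(R3) = 0.005435+0.000j S between n0,n1
  Y(L1) = 0.000-0.001568j S between n2,n1
  Y(R4) = 0.0004184+0.000j S between n0,n2
  I2: injects 0.596 A into n3 (from n1)
  Y(R5) = 0.0003344+0.000j S between n3,n1
  Y(L2) = 0.000-0.5569j S between n0,n1
  V1: constraint V(n2)−V(n0) = 39.1
Assemble and solve the 4×4 MNA system:
  V(n1)=-0.3154-0.2408j  V(n2)=39.10+0.000j  V(n3)=449.9-0.06081j
  i(V1)=-0.9757+0.06180j

3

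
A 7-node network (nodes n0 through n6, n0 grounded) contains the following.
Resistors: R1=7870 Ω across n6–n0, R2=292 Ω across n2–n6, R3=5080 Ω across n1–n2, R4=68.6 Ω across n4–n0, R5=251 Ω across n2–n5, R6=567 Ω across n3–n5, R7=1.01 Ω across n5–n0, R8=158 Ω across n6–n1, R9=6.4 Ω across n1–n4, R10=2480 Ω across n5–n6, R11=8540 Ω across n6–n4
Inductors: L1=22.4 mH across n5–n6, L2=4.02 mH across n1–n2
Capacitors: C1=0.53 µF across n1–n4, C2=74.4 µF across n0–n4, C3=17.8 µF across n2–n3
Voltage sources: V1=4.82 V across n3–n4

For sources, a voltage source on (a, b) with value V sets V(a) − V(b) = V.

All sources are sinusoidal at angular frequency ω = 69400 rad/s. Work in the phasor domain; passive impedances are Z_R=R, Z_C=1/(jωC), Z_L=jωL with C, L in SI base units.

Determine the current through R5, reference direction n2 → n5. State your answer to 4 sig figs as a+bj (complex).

Apply KCL at each of the 6 non-ground nodes and solve the resulting linear system.
Node n1: branches {L2, R3, C1, R8, R9} → V_1 = 0.04615-0.1088j
Node n2: branches {R2, L2, R3, R5, C3} → V_2 = 4.834+0.03110j
Node n3: branches {R6, C3, V1} → V_3 = 4.820+0.005514j
Node n4: branches {R4, C1, C2, R9, R11, V1} → V_4 = 0.0001512+0.005514j
Node n5: branches {L1, R5, R6, R7, R10} → V_5 = 0.02855-0.0008751j
Node n6: branches {R1, L1, R2, R8, R10, R11} → V_6 = 1.618+0.04234j
Source currents: i(V1)=-0.04005+0.01703j

0.01915+0.0001274j A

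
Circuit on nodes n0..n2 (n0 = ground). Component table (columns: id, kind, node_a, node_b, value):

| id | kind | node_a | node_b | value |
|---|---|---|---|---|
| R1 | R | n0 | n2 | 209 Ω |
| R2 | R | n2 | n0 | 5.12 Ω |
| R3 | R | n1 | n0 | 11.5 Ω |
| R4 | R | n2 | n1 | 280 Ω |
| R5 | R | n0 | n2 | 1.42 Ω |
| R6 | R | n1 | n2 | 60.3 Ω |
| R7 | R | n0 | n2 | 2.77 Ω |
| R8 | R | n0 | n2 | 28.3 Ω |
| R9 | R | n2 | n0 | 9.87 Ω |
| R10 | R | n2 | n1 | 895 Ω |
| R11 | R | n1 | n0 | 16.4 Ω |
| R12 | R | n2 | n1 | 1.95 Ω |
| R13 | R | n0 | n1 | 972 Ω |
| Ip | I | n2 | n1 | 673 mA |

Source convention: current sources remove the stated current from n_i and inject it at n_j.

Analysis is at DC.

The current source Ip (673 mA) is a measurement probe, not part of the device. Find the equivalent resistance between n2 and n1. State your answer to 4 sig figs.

MNA unknowns: 2 node voltages V₁..V_2
R1: Y=0.004785 on G[0,2]
R2: Y=0.1953 on G[2,0]
R3: Y=0.08696 on G[1,0]
R4: Y=0.003571 on G[2,1]
R5: Y=0.7042 on G[0,2]
R6: Y=0.01658 on G[1,2]
R7: Y=0.3610 on G[0,2]
R8: Y=0.03534 on G[0,2]
R9: Y=0.1013 on G[2,0]
R10: Y=0.001117 on G[2,1]
R11: Y=0.06098 on G[1,0]
R12: Y=0.5128 on G[2,1]
R13: Y=0.001029 on G[0,1]
Ip: z[2]−=0.673, z[1]+=0.673
solve → V1=0.9097, V2=-0.09666

R_eq = 1.495 Ω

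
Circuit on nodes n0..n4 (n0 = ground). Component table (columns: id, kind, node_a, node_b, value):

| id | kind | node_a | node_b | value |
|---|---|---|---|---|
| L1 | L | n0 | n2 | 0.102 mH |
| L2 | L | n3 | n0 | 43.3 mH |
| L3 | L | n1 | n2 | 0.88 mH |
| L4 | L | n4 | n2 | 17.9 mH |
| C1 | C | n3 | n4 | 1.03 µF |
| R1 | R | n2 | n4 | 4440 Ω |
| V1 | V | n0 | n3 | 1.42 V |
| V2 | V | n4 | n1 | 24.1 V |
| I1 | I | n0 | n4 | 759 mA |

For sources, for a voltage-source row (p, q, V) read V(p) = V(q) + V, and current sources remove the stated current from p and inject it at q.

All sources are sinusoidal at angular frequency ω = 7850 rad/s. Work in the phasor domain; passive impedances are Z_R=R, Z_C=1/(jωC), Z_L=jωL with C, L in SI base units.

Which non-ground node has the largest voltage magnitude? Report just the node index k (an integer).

4

Element admittances at ω=7850 rad/s:
  Y(L1) = 0.000-1.249j S between n0,n2
  Y(L2) = 0.000-0.002942j S between n3,n0
  Y(L3) = 0.000-0.1448j S between n1,n2
  Y(L4) = 0.000-0.007117j S between n4,n2
  Y(C1) = 0.000+0.008086j S between n3,n4
  Y(R1) = 0.0002252+0.000j S between n2,n4
  V1: constraint V(n0)−V(n3) = 1.42
  V2: constraint V(n4)−V(n1) = 24.1
  I1: injects 0.759 A into n4 (from n0)
Assemble and solve the 6×6 MNA system:
  V(n1)=0.4279+5.923j  V(n2)=0.1680+0.6461j  V(n3)=-1.420+0.000j  V(n4)=24.53+5.923j
  i(V1)=0.04789-0.2056j  i(V2)=0.7638-0.03763j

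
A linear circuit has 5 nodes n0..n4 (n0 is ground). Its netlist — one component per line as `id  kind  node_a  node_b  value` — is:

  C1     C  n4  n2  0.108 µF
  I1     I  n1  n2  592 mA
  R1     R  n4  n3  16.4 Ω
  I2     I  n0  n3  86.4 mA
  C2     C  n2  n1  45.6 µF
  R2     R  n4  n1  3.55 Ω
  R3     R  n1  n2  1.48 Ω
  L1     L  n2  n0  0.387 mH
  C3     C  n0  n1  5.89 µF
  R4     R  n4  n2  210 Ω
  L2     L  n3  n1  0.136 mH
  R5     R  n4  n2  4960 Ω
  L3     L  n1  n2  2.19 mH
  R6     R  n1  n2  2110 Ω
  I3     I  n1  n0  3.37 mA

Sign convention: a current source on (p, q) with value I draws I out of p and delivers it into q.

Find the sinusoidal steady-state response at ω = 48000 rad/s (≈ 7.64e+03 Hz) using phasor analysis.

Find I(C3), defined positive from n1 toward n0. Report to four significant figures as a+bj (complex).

0.1199+0.005611j A

Element admittances at ω=48000 rad/s:
  Y(C1) = 0.000+0.005184j S between n4,n2
  I1: injects 0.592 A into n2 (from n1)
  Y(R1) = 0.06098+0.000j S between n4,n3
  I2: injects 0.0864 A into n3 (from n0)
  Y(C2) = 0.000+2.189j S between n2,n1
  Y(R2) = 0.2817+0.000j S between n4,n1
  Y(R3) = 0.6757+0.000j S between n1,n2
  Y(L1) = 0.000-0.05383j S between n2,n0
  Y(C3) = 0.000+0.2827j S between n0,n1
  Y(R4) = 0.004762+0.000j S between n4,n2
  Y(L2) = 0.000-0.1532j S between n3,n1
  Y(R5) = 0.0002016+0.000j S between n4,n2
  Y(L3) = 0.000-0.009513j S between n1,n2
  Y(R6) = 0.0004739+0.000j S between n1,n2
  I3: injects 0.00337 A into n0 (from n1)
Assemble and solve the 4×4 MNA system:
  V(n1)=0.01984-0.4243j  V(n2)=0.1042-0.6857j  V(n3)=0.1888+0.08686j  V(n4)=0.05588-0.3376j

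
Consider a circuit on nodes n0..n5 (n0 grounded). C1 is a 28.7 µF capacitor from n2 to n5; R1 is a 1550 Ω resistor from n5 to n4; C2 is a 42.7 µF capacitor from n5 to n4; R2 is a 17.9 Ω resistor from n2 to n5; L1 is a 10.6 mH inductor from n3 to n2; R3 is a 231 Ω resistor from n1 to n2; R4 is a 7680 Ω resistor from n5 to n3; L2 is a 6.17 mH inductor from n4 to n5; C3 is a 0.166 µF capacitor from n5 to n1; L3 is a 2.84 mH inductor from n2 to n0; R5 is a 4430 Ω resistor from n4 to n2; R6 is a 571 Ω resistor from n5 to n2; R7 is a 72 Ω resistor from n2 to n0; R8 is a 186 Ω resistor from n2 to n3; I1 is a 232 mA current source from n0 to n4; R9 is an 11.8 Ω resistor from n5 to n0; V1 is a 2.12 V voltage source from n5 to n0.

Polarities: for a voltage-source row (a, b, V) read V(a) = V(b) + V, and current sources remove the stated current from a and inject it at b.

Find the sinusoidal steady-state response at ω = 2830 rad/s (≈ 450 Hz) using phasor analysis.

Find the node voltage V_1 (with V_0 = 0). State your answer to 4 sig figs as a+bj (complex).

0.5044+2.698j V

MNA unknowns: 5 node voltages V₁..V_5 plus 1 source current (V1)
C1: Y=0.000+0.08122j on G[2,5]
R1: Y=0.0006452+0.000j on G[5,4]
C2: Y=0.000+0.1208j on G[5,4]
R2: Y=0.05587+0.000j on G[2,5]
L1: Y=0.000-0.03334j on G[3,2]
R3: Y=0.004329+0.000j on G[1,2]
R4: Y=0.0001302+0.000j on G[5,3]
L2: Y=0.000-0.05727j on G[4,5]
C3: Y=0.000+0.0004698j on G[5,1]
L3: Y=0.000-0.1244j on G[2,0]
R5: Y=0.0002257+0.000j on G[4,2]
R6: Y=0.001751+0.000j on G[5,2]
R7: Y=0.01389+0.000j on G[2,0]
R8: Y=0.005376+0.000j on G[2,3]
I1: z[0]−=0.232, z[4]+=0.232
R9: Y=0.08475+0.000j on G[5,0]
V1: row V5−V0=2.12, i_V1 at 5,0
solve → V1=0.5044+2.698j, V2=0.2117+2.522j, V3=0.2225+2.528j, V4=2.179-3.642j, V5=2.120+0.000j
aux → i_V1=-0.2644-0.008698j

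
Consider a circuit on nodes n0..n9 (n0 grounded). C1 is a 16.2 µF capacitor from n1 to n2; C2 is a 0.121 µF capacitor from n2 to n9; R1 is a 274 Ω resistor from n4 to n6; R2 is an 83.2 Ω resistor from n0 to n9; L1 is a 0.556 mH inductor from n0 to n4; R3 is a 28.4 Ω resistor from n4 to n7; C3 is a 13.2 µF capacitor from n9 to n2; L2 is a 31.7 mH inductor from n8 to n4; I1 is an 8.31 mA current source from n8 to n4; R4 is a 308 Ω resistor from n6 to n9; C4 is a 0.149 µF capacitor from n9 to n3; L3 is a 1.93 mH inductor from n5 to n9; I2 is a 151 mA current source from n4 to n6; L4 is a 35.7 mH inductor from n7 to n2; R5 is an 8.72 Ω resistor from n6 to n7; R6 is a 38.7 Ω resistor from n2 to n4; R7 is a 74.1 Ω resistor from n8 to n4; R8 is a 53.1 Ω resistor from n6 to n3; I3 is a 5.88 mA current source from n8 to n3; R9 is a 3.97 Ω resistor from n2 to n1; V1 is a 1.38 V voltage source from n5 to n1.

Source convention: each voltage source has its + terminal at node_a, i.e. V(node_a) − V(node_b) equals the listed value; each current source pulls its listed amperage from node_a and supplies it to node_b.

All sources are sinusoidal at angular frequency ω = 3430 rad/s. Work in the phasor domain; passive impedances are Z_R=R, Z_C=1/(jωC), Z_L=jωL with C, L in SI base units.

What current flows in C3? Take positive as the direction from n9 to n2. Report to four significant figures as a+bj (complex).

Element admittances at ω=3430 rad/s:
  Y(C1) = 0.000+0.05557j S between n1,n2
  Y(C2) = 0.000+0.0004150j S between n2,n9
  Y(R1) = 0.003650+0.000j S between n4,n6
  Y(R2) = 0.01202+0.000j S between n0,n9
  Y(L1) = 0.000-0.5244j S between n0,n4
  Y(R3) = 0.03521+0.000j S between n4,n7
  Y(C3) = 0.000+0.04528j S between n9,n2
  Y(L2) = 0.000-0.009197j S between n8,n4
  I1: injects 0.00831 A into n4 (from n8)
  Y(R4) = 0.003247+0.000j S between n6,n9
  Y(C4) = 0.000+0.0005111j S between n9,n3
  Y(L3) = 0.000-0.1511j S between n5,n9
  I2: injects 0.151 A into n6 (from n4)
  Y(L4) = 0.000-0.008167j S between n7,n2
  Y(R5) = 0.1147+0.000j S between n6,n7
  Y(R6) = 0.02584+0.000j S between n2,n4
  Y(R7) = 0.01350+0.000j S between n8,n4
  Y(R8) = 0.01883+0.000j S between n6,n3
  I3: injects 0.00588 A into n3 (from n8)
  Y(R9) = 0.2519+0.000j S between n2,n1
  V1: constraint V(n5)−V(n1) = 1.38
Assemble and solve the 10×10 MNA system:
  V(n1)=-0.2015-0.6961j  V(n2)=-0.05433-0.5023j  V(n3)=4.939+0.3887j  V(n4)=-0.01995-0.03566j  V(n5)=1.179-0.6961j  V(n6)=4.592+0.4806j  V(n7)=3.452+0.5503j  V(n8)=-0.7380-0.5250j  V(n9)=1.556-0.8702j
  i(V1)=-0.02629-0.05700j

0.01666+0.07290j A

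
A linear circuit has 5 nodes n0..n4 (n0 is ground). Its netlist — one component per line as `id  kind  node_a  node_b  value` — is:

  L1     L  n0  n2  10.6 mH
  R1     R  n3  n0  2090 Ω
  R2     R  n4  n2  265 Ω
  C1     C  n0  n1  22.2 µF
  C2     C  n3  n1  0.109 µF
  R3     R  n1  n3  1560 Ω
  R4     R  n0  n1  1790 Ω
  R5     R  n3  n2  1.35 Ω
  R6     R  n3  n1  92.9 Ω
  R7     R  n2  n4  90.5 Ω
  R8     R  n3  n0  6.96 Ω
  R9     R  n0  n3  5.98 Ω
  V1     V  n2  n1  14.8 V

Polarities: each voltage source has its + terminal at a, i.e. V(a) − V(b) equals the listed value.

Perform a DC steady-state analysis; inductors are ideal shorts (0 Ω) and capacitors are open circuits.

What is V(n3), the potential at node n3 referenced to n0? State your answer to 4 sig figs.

Element admittances at DC:
  L1: short n0↔n2 (DC inductor)
  Y(R1) = 0.0004785 S between n3,n0
  Y(R2) = 0.003774 S between n4,n2
  Y(C1) = 0.000 S between n0,n1
  Y(C2) = 0.000 S between n3,n1
  Y(R3) = 0.0006410 S between n1,n3
  Y(R4) = 0.0005587 S between n0,n1
  Y(R5) = 0.7407 S between n3,n2
  Y(R6) = 0.01076 S between n3,n1
  Y(R7) = 0.01105 S between n2,n4
  Y(R8) = 0.1437 S between n3,n0
  Y(R9) = 0.1672 S between n0,n3
  V1: constraint V(n2)−V(n1) = 14.8
Assemble and solve the 6×6 MNA system:
  V(n1)=-14.80  V(n2)=0.000  V(n3)=-0.1587  V(n4)=0.000
  i(L1)=-0.05769  i(V1)=-0.1753

-0.1587 V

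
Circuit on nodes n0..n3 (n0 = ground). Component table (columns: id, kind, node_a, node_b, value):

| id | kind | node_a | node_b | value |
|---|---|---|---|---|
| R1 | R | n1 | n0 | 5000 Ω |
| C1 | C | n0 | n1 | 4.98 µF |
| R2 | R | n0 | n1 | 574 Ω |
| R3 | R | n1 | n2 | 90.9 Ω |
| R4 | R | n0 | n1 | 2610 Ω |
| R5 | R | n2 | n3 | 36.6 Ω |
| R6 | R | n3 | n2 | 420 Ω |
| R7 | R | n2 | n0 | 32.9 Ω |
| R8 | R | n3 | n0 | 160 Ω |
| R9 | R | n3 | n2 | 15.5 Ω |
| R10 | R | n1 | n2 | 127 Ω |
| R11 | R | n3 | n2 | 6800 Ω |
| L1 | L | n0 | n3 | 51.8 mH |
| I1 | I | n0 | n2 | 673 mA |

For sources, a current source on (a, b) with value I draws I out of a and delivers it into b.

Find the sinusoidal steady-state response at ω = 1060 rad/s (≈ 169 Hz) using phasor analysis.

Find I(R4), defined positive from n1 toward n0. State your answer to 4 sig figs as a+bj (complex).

Apply KCL at each of the 3 non-ground nodes and solve the resulting linear system.
Node n1: branches {R1, C1, R2, R3, R4, R10} → V_1 = 13.31+0.3209j
Node n2: branches {R3, R5, R6, R7, R9, R10, R11, I1} → V_2 = 14.86+4.082j
Node n3: branches {R5, R6, R8, R9, R11, L1} → V_3 = 12.82+6.150j

0.005099+0.0001230j A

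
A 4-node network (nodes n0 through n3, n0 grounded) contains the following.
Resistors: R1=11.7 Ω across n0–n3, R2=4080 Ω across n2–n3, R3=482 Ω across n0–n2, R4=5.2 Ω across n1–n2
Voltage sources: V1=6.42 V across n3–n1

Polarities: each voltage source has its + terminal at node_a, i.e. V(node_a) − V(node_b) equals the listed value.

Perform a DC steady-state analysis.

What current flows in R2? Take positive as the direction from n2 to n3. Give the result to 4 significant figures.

Apply KCL at each of the 3 non-ground nodes and solve the resulting linear system.
Node n1: branches {R4, V1} → V_1 = -6.270
Node n2: branches {R2, R3, R4} → V_2 = -6.195
Node n3: branches {R1, R2, V1} → V_3 = 0.1504
Source currents: i(V1)=-0.01441

-0.001555 A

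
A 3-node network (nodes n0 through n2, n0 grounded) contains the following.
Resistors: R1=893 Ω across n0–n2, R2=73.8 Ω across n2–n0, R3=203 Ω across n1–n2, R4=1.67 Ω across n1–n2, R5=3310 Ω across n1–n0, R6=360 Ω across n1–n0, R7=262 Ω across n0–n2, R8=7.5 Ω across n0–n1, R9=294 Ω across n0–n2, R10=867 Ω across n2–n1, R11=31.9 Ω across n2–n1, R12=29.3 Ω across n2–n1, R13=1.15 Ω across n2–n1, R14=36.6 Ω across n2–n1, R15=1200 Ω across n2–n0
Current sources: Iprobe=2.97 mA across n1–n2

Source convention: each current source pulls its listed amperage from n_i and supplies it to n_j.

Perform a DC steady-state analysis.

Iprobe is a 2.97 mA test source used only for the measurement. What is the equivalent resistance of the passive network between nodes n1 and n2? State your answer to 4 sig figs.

Element admittances at DC:
  Y(R1) = 0.001120 S between n0,n2
  Y(R2) = 0.01355 S between n2,n0
  Y(R3) = 0.004926 S between n1,n2
  Y(R4) = 0.5988 S between n1,n2
  Y(R5) = 0.0003021 S between n1,n0
  Y(R6) = 0.002778 S between n1,n0
  Y(R7) = 0.003817 S between n0,n2
  Y(R8) = 0.1333 S between n0,n1
  Y(R9) = 0.003401 S between n0,n2
  Y(R10) = 0.001153 S between n2,n1
  Y(R11) = 0.03135 S between n2,n1
  Y(R12) = 0.03413 S between n2,n1
  Y(R13) = 0.8696 S between n2,n1
  Y(R14) = 0.02732 S between n2,n1
  Y(R15) = 0.0008333 S between n2,n0
  Iprobe: injects 0.00297 A into n2 (from n1)
Assemble and solve the 2×2 MNA system:
  V(n1)=-0.0002673  V(n2)=0.001605

R_eq = 0.6302 Ω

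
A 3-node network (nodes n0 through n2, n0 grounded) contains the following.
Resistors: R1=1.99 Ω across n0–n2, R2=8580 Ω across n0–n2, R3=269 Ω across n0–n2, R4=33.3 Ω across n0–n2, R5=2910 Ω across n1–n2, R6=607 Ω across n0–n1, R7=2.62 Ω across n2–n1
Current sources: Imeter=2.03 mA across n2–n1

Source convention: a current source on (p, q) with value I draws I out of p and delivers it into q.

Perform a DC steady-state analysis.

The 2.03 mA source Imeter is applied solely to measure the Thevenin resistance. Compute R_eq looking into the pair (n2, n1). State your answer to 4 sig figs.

MNA unknowns: 2 node voltages V₁..V_2
R1: Y=0.5025 on G[0,2]
R2: Y=0.0001166 on G[0,2]
R3: Y=0.003717 on G[0,2]
R4: Y=0.03003 on G[0,2]
R5: Y=0.0003436 on G[1,2]
R6: Y=0.001647 on G[0,1]
R7: Y=0.3817 on G[2,1]
Imeter: z[2]−=0.00203, z[1]+=0.00203
solve → V1=0.005275, V2=-1.620e-05

R_eq = 2.606 Ω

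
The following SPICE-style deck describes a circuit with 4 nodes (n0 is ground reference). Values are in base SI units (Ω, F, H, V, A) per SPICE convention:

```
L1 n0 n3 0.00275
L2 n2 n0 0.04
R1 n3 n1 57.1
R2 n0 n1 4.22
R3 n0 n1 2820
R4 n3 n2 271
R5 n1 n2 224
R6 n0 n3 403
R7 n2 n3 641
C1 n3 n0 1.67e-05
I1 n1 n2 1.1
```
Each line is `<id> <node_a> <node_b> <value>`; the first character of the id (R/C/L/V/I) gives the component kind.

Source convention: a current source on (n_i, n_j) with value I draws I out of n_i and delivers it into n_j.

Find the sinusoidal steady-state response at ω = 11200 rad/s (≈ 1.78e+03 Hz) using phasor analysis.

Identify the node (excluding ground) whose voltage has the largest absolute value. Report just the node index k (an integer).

Element admittances at ω=11200 rad/s:
  Y(L1) = 0.000-0.03247j S between n0,n3
  Y(L2) = 0.000-0.002232j S between n2,n0
  Y(R1) = 0.01751+0.000j S between n3,n1
  Y(R2) = 0.2370+0.000j S between n0,n1
  Y(R3) = 0.0003546+0.000j S between n0,n1
  Y(R4) = 0.003690+0.000j S between n3,n2
  Y(R5) = 0.004464+0.000j S between n1,n2
  Y(R6) = 0.002481+0.000j S between n0,n3
  Y(R7) = 0.001560+0.000j S between n2,n3
  Y(C1) = 0.000+0.1870j S between n3,n0
  I1: injects 1.1 A into n2 (from n1)
Assemble and solve the 3×3 MNA system:
  V(n1)=-2.300+0.1829j  V(n2)=107.6+23.09j  V(n3)=1.324-3.177j

2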